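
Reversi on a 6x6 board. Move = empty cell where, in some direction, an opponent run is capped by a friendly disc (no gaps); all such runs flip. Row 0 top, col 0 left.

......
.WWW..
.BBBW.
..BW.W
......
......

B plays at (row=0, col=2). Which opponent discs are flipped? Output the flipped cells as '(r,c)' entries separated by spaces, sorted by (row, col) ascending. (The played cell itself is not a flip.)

Dir NW: edge -> no flip
Dir N: edge -> no flip
Dir NE: edge -> no flip
Dir W: first cell '.' (not opp) -> no flip
Dir E: first cell '.' (not opp) -> no flip
Dir SW: opp run (1,1), next='.' -> no flip
Dir S: opp run (1,2) capped by B -> flip
Dir SE: opp run (1,3) (2,4) (3,5), next=edge -> no flip

Answer: (1,2)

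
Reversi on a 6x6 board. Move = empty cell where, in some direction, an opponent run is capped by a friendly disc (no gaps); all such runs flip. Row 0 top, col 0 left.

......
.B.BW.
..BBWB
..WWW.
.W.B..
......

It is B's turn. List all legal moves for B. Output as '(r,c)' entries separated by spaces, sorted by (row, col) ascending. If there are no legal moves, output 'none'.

(0,3): flips 1 -> legal
(0,4): no bracket -> illegal
(0,5): flips 1 -> legal
(1,5): flips 1 -> legal
(2,1): flips 1 -> legal
(3,0): no bracket -> illegal
(3,1): no bracket -> illegal
(3,5): flips 1 -> legal
(4,0): no bracket -> illegal
(4,2): flips 1 -> legal
(4,4): flips 1 -> legal
(4,5): flips 1 -> legal
(5,0): flips 2 -> legal
(5,1): no bracket -> illegal
(5,2): no bracket -> illegal

Answer: (0,3) (0,5) (1,5) (2,1) (3,5) (4,2) (4,4) (4,5) (5,0)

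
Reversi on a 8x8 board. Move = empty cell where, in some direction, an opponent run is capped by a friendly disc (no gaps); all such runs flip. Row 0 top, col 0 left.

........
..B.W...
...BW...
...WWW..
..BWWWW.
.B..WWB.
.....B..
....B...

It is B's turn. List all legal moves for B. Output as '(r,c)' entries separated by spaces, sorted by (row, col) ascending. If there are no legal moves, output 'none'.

Answer: (0,5) (1,5) (2,5) (3,2) (3,6) (4,7) (5,3)

Derivation:
(0,3): no bracket -> illegal
(0,4): no bracket -> illegal
(0,5): flips 1 -> legal
(1,3): no bracket -> illegal
(1,5): flips 2 -> legal
(2,2): no bracket -> illegal
(2,5): flips 4 -> legal
(2,6): no bracket -> illegal
(3,2): flips 2 -> legal
(3,6): flips 1 -> legal
(3,7): no bracket -> illegal
(4,7): flips 4 -> legal
(5,2): no bracket -> illegal
(5,3): flips 4 -> legal
(5,7): no bracket -> illegal
(6,3): no bracket -> illegal
(6,4): no bracket -> illegal
(6,6): no bracket -> illegal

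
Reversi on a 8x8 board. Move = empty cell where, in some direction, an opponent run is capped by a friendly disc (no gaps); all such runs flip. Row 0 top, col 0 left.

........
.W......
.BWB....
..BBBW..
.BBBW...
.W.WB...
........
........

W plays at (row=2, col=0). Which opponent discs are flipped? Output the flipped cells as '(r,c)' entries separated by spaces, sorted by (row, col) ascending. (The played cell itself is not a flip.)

Answer: (2,1)

Derivation:
Dir NW: edge -> no flip
Dir N: first cell '.' (not opp) -> no flip
Dir NE: first cell 'W' (not opp) -> no flip
Dir W: edge -> no flip
Dir E: opp run (2,1) capped by W -> flip
Dir SW: edge -> no flip
Dir S: first cell '.' (not opp) -> no flip
Dir SE: first cell '.' (not opp) -> no flip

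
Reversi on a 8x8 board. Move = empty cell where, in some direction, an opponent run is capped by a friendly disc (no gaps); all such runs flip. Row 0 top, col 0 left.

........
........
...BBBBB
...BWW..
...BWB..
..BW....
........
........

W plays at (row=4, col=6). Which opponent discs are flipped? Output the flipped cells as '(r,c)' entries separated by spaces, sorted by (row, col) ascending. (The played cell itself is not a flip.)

Dir NW: first cell 'W' (not opp) -> no flip
Dir N: first cell '.' (not opp) -> no flip
Dir NE: first cell '.' (not opp) -> no flip
Dir W: opp run (4,5) capped by W -> flip
Dir E: first cell '.' (not opp) -> no flip
Dir SW: first cell '.' (not opp) -> no flip
Dir S: first cell '.' (not opp) -> no flip
Dir SE: first cell '.' (not opp) -> no flip

Answer: (4,5)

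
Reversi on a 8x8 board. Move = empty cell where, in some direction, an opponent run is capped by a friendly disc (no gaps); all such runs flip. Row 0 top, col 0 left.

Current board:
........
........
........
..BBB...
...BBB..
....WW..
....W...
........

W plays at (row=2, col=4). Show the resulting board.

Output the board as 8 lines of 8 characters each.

Answer: ........
........
....W...
..BBW...
...BWB..
....WW..
....W...
........

Derivation:
Place W at (2,4); scan 8 dirs for brackets.
Dir NW: first cell '.' (not opp) -> no flip
Dir N: first cell '.' (not opp) -> no flip
Dir NE: first cell '.' (not opp) -> no flip
Dir W: first cell '.' (not opp) -> no flip
Dir E: first cell '.' (not opp) -> no flip
Dir SW: opp run (3,3), next='.' -> no flip
Dir S: opp run (3,4) (4,4) capped by W -> flip
Dir SE: first cell '.' (not opp) -> no flip
All flips: (3,4) (4,4)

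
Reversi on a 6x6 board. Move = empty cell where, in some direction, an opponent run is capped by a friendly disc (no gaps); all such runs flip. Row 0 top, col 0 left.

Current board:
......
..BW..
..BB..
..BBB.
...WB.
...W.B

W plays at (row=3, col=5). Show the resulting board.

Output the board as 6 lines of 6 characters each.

Answer: ......
..BW..
..BB..
..BBBW
...WW.
...W.B

Derivation:
Place W at (3,5); scan 8 dirs for brackets.
Dir NW: first cell '.' (not opp) -> no flip
Dir N: first cell '.' (not opp) -> no flip
Dir NE: edge -> no flip
Dir W: opp run (3,4) (3,3) (3,2), next='.' -> no flip
Dir E: edge -> no flip
Dir SW: opp run (4,4) capped by W -> flip
Dir S: first cell '.' (not opp) -> no flip
Dir SE: edge -> no flip
All flips: (4,4)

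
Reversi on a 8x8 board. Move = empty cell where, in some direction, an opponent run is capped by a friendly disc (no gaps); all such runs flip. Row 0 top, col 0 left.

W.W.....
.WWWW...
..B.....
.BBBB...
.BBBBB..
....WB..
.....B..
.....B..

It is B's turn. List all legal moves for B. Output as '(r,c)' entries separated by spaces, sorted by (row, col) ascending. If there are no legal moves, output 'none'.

(0,1): no bracket -> illegal
(0,3): no bracket -> illegal
(0,4): flips 1 -> legal
(0,5): no bracket -> illegal
(1,0): no bracket -> illegal
(1,5): no bracket -> illegal
(2,0): no bracket -> illegal
(2,1): no bracket -> illegal
(2,3): no bracket -> illegal
(2,4): no bracket -> illegal
(2,5): no bracket -> illegal
(5,3): flips 1 -> legal
(6,3): flips 1 -> legal
(6,4): flips 1 -> legal

Answer: (0,4) (5,3) (6,3) (6,4)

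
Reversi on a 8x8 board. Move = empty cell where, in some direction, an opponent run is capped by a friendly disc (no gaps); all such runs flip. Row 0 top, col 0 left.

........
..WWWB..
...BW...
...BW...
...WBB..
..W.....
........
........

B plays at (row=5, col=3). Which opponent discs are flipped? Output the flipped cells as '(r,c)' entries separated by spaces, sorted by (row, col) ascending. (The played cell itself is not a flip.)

Answer: (4,3)

Derivation:
Dir NW: first cell '.' (not opp) -> no flip
Dir N: opp run (4,3) capped by B -> flip
Dir NE: first cell 'B' (not opp) -> no flip
Dir W: opp run (5,2), next='.' -> no flip
Dir E: first cell '.' (not opp) -> no flip
Dir SW: first cell '.' (not opp) -> no flip
Dir S: first cell '.' (not opp) -> no flip
Dir SE: first cell '.' (not opp) -> no flip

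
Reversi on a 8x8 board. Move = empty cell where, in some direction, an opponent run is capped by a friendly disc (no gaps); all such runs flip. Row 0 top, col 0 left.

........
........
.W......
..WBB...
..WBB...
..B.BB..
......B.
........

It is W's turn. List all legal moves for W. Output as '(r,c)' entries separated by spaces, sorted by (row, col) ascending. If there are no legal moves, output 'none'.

(2,2): no bracket -> illegal
(2,3): no bracket -> illegal
(2,4): flips 1 -> legal
(2,5): no bracket -> illegal
(3,5): flips 2 -> legal
(4,1): no bracket -> illegal
(4,5): flips 2 -> legal
(4,6): no bracket -> illegal
(5,1): no bracket -> illegal
(5,3): no bracket -> illegal
(5,6): no bracket -> illegal
(5,7): no bracket -> illegal
(6,1): no bracket -> illegal
(6,2): flips 1 -> legal
(6,3): no bracket -> illegal
(6,4): no bracket -> illegal
(6,5): flips 2 -> legal
(6,7): no bracket -> illegal
(7,5): no bracket -> illegal
(7,6): no bracket -> illegal
(7,7): no bracket -> illegal

Answer: (2,4) (3,5) (4,5) (6,2) (6,5)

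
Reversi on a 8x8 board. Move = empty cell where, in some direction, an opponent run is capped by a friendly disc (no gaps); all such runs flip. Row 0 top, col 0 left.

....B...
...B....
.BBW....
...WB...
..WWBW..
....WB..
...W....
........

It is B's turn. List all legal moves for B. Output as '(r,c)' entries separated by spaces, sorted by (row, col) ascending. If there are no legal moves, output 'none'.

(1,2): flips 1 -> legal
(1,4): no bracket -> illegal
(2,4): flips 1 -> legal
(3,1): no bracket -> illegal
(3,2): flips 1 -> legal
(3,5): flips 1 -> legal
(3,6): no bracket -> illegal
(4,1): flips 2 -> legal
(4,6): flips 1 -> legal
(5,1): no bracket -> illegal
(5,2): flips 1 -> legal
(5,3): flips 4 -> legal
(5,6): flips 1 -> legal
(6,2): no bracket -> illegal
(6,4): flips 1 -> legal
(6,5): no bracket -> illegal
(7,2): no bracket -> illegal
(7,3): no bracket -> illegal
(7,4): no bracket -> illegal

Answer: (1,2) (2,4) (3,2) (3,5) (4,1) (4,6) (5,2) (5,3) (5,6) (6,4)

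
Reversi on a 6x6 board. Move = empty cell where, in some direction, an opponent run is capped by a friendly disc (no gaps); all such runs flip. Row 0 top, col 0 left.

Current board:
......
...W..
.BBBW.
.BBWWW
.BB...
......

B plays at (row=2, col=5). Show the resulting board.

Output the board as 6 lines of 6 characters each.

Answer: ......
...W..
.BBBBB
.BBWWW
.BB...
......

Derivation:
Place B at (2,5); scan 8 dirs for brackets.
Dir NW: first cell '.' (not opp) -> no flip
Dir N: first cell '.' (not opp) -> no flip
Dir NE: edge -> no flip
Dir W: opp run (2,4) capped by B -> flip
Dir E: edge -> no flip
Dir SW: opp run (3,4), next='.' -> no flip
Dir S: opp run (3,5), next='.' -> no flip
Dir SE: edge -> no flip
All flips: (2,4)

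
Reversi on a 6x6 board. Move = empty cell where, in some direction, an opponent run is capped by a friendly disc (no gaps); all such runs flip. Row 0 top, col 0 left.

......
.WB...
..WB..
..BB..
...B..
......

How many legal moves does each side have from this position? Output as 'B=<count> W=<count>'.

Answer: B=3 W=5

Derivation:
-- B to move --
(0,0): flips 2 -> legal
(0,1): no bracket -> illegal
(0,2): no bracket -> illegal
(1,0): flips 1 -> legal
(1,3): no bracket -> illegal
(2,0): no bracket -> illegal
(2,1): flips 1 -> legal
(3,1): no bracket -> illegal
B mobility = 3
-- W to move --
(0,1): no bracket -> illegal
(0,2): flips 1 -> legal
(0,3): no bracket -> illegal
(1,3): flips 1 -> legal
(1,4): no bracket -> illegal
(2,1): no bracket -> illegal
(2,4): flips 1 -> legal
(3,1): no bracket -> illegal
(3,4): no bracket -> illegal
(4,1): no bracket -> illegal
(4,2): flips 1 -> legal
(4,4): flips 1 -> legal
(5,2): no bracket -> illegal
(5,3): no bracket -> illegal
(5,4): no bracket -> illegal
W mobility = 5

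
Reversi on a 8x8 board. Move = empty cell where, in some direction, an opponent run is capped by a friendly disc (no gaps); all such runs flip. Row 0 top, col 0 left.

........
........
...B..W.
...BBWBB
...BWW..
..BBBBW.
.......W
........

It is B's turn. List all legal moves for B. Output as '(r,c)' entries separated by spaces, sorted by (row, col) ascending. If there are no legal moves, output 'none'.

(1,5): flips 1 -> legal
(1,6): flips 1 -> legal
(1,7): flips 3 -> legal
(2,4): no bracket -> illegal
(2,5): flips 2 -> legal
(2,7): no bracket -> illegal
(4,6): flips 2 -> legal
(4,7): no bracket -> illegal
(5,7): flips 1 -> legal
(6,5): no bracket -> illegal
(6,6): no bracket -> illegal
(7,6): no bracket -> illegal
(7,7): no bracket -> illegal

Answer: (1,5) (1,6) (1,7) (2,5) (4,6) (5,7)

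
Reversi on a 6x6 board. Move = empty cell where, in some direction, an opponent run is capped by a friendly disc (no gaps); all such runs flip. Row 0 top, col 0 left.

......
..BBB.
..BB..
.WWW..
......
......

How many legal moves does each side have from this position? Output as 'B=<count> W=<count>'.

Answer: B=5 W=5

Derivation:
-- B to move --
(2,0): no bracket -> illegal
(2,1): no bracket -> illegal
(2,4): no bracket -> illegal
(3,0): no bracket -> illegal
(3,4): no bracket -> illegal
(4,0): flips 1 -> legal
(4,1): flips 1 -> legal
(4,2): flips 1 -> legal
(4,3): flips 1 -> legal
(4,4): flips 1 -> legal
B mobility = 5
-- W to move --
(0,1): no bracket -> illegal
(0,2): flips 2 -> legal
(0,3): flips 2 -> legal
(0,4): flips 2 -> legal
(0,5): flips 2 -> legal
(1,1): flips 1 -> legal
(1,5): no bracket -> illegal
(2,1): no bracket -> illegal
(2,4): no bracket -> illegal
(2,5): no bracket -> illegal
(3,4): no bracket -> illegal
W mobility = 5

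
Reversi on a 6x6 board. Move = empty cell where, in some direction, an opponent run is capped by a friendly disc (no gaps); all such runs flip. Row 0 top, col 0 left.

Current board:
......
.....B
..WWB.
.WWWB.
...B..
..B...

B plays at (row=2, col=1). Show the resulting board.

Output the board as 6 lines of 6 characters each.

Place B at (2,1); scan 8 dirs for brackets.
Dir NW: first cell '.' (not opp) -> no flip
Dir N: first cell '.' (not opp) -> no flip
Dir NE: first cell '.' (not opp) -> no flip
Dir W: first cell '.' (not opp) -> no flip
Dir E: opp run (2,2) (2,3) capped by B -> flip
Dir SW: first cell '.' (not opp) -> no flip
Dir S: opp run (3,1), next='.' -> no flip
Dir SE: opp run (3,2) capped by B -> flip
All flips: (2,2) (2,3) (3,2)

Answer: ......
.....B
.BBBB.
.WBWB.
...B..
..B...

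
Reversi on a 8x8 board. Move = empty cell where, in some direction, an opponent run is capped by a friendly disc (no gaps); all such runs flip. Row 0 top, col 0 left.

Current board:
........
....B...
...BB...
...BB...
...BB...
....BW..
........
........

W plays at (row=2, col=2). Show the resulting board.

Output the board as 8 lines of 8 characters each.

Place W at (2,2); scan 8 dirs for brackets.
Dir NW: first cell '.' (not opp) -> no flip
Dir N: first cell '.' (not opp) -> no flip
Dir NE: first cell '.' (not opp) -> no flip
Dir W: first cell '.' (not opp) -> no flip
Dir E: opp run (2,3) (2,4), next='.' -> no flip
Dir SW: first cell '.' (not opp) -> no flip
Dir S: first cell '.' (not opp) -> no flip
Dir SE: opp run (3,3) (4,4) capped by W -> flip
All flips: (3,3) (4,4)

Answer: ........
....B...
..WBB...
...WB...
...BW...
....BW..
........
........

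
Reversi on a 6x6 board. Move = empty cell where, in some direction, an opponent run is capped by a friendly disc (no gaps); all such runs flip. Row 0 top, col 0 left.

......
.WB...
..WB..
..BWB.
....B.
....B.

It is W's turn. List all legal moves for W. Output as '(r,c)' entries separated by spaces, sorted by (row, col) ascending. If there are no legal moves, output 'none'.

(0,1): no bracket -> illegal
(0,2): flips 1 -> legal
(0,3): no bracket -> illegal
(1,3): flips 2 -> legal
(1,4): no bracket -> illegal
(2,1): no bracket -> illegal
(2,4): flips 1 -> legal
(2,5): no bracket -> illegal
(3,1): flips 1 -> legal
(3,5): flips 1 -> legal
(4,1): no bracket -> illegal
(4,2): flips 1 -> legal
(4,3): no bracket -> illegal
(4,5): no bracket -> illegal
(5,3): no bracket -> illegal
(5,5): flips 1 -> legal

Answer: (0,2) (1,3) (2,4) (3,1) (3,5) (4,2) (5,5)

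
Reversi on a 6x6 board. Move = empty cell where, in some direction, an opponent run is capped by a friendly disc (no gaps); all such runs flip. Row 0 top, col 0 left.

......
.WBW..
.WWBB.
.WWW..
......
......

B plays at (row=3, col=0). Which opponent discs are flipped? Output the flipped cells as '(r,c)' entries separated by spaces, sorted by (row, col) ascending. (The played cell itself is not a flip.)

Answer: (2,1)

Derivation:
Dir NW: edge -> no flip
Dir N: first cell '.' (not opp) -> no flip
Dir NE: opp run (2,1) capped by B -> flip
Dir W: edge -> no flip
Dir E: opp run (3,1) (3,2) (3,3), next='.' -> no flip
Dir SW: edge -> no flip
Dir S: first cell '.' (not opp) -> no flip
Dir SE: first cell '.' (not opp) -> no flip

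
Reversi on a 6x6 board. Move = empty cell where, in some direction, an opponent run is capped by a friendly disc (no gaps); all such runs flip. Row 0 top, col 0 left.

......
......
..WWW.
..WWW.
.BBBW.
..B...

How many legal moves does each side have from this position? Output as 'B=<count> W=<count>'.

-- B to move --
(1,1): no bracket -> illegal
(1,2): flips 2 -> legal
(1,3): flips 2 -> legal
(1,4): flips 2 -> legal
(1,5): flips 2 -> legal
(2,1): flips 1 -> legal
(2,5): flips 1 -> legal
(3,1): no bracket -> illegal
(3,5): no bracket -> illegal
(4,5): flips 1 -> legal
(5,3): no bracket -> illegal
(5,4): no bracket -> illegal
(5,5): no bracket -> illegal
B mobility = 7
-- W to move --
(3,0): no bracket -> illegal
(3,1): no bracket -> illegal
(4,0): flips 3 -> legal
(5,0): flips 1 -> legal
(5,1): flips 1 -> legal
(5,3): flips 1 -> legal
(5,4): flips 1 -> legal
W mobility = 5

Answer: B=7 W=5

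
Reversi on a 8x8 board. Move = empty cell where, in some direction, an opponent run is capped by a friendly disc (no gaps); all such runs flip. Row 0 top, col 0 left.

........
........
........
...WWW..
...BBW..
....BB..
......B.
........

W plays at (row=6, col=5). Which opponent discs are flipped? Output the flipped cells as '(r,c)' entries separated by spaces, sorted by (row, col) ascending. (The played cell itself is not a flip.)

Answer: (5,5)

Derivation:
Dir NW: opp run (5,4) (4,3), next='.' -> no flip
Dir N: opp run (5,5) capped by W -> flip
Dir NE: first cell '.' (not opp) -> no flip
Dir W: first cell '.' (not opp) -> no flip
Dir E: opp run (6,6), next='.' -> no flip
Dir SW: first cell '.' (not opp) -> no flip
Dir S: first cell '.' (not opp) -> no flip
Dir SE: first cell '.' (not opp) -> no flip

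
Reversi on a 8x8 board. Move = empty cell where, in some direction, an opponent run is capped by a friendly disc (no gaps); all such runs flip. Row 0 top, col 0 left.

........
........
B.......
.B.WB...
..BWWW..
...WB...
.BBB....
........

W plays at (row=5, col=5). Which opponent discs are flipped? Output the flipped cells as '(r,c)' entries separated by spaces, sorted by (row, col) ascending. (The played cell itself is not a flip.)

Dir NW: first cell 'W' (not opp) -> no flip
Dir N: first cell 'W' (not opp) -> no flip
Dir NE: first cell '.' (not opp) -> no flip
Dir W: opp run (5,4) capped by W -> flip
Dir E: first cell '.' (not opp) -> no flip
Dir SW: first cell '.' (not opp) -> no flip
Dir S: first cell '.' (not opp) -> no flip
Dir SE: first cell '.' (not opp) -> no flip

Answer: (5,4)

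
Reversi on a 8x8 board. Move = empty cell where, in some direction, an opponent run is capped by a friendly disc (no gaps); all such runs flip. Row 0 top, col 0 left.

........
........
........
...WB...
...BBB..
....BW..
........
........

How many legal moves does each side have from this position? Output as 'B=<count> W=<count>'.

Answer: B=6 W=2

Derivation:
-- B to move --
(2,2): flips 1 -> legal
(2,3): flips 1 -> legal
(2,4): no bracket -> illegal
(3,2): flips 1 -> legal
(4,2): no bracket -> illegal
(4,6): no bracket -> illegal
(5,6): flips 1 -> legal
(6,4): no bracket -> illegal
(6,5): flips 1 -> legal
(6,6): flips 1 -> legal
B mobility = 6
-- W to move --
(2,3): no bracket -> illegal
(2,4): no bracket -> illegal
(2,5): no bracket -> illegal
(3,2): no bracket -> illegal
(3,5): flips 2 -> legal
(3,6): no bracket -> illegal
(4,2): no bracket -> illegal
(4,6): no bracket -> illegal
(5,2): no bracket -> illegal
(5,3): flips 2 -> legal
(5,6): no bracket -> illegal
(6,3): no bracket -> illegal
(6,4): no bracket -> illegal
(6,5): no bracket -> illegal
W mobility = 2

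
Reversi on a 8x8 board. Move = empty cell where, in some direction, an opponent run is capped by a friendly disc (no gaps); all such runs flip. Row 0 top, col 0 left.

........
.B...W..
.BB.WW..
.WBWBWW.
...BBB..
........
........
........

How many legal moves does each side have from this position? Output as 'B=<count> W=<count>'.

Answer: B=10 W=7

Derivation:
-- B to move --
(0,4): no bracket -> illegal
(0,5): flips 3 -> legal
(0,6): no bracket -> illegal
(1,3): no bracket -> illegal
(1,4): flips 1 -> legal
(1,6): flips 1 -> legal
(2,0): no bracket -> illegal
(2,3): flips 1 -> legal
(2,6): flips 1 -> legal
(2,7): flips 1 -> legal
(3,0): flips 1 -> legal
(3,7): flips 2 -> legal
(4,0): flips 1 -> legal
(4,1): flips 1 -> legal
(4,2): no bracket -> illegal
(4,6): no bracket -> illegal
(4,7): no bracket -> illegal
B mobility = 10
-- W to move --
(0,0): flips 2 -> legal
(0,1): flips 2 -> legal
(0,2): no bracket -> illegal
(1,0): no bracket -> illegal
(1,2): no bracket -> illegal
(1,3): flips 1 -> legal
(2,0): no bracket -> illegal
(2,3): no bracket -> illegal
(3,0): no bracket -> illegal
(4,1): no bracket -> illegal
(4,2): no bracket -> illegal
(4,6): no bracket -> illegal
(5,2): flips 2 -> legal
(5,3): flips 2 -> legal
(5,4): flips 3 -> legal
(5,5): flips 2 -> legal
(5,6): no bracket -> illegal
W mobility = 7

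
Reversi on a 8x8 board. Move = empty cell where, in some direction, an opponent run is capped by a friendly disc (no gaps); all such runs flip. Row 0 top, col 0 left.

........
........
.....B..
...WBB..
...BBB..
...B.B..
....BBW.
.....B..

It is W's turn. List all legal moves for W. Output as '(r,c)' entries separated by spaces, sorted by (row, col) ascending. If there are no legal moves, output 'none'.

(1,4): no bracket -> illegal
(1,5): no bracket -> illegal
(1,6): no bracket -> illegal
(2,3): no bracket -> illegal
(2,4): no bracket -> illegal
(2,6): no bracket -> illegal
(3,2): no bracket -> illegal
(3,6): flips 2 -> legal
(4,2): no bracket -> illegal
(4,6): no bracket -> illegal
(5,2): no bracket -> illegal
(5,4): no bracket -> illegal
(5,6): no bracket -> illegal
(6,2): no bracket -> illegal
(6,3): flips 4 -> legal
(7,3): no bracket -> illegal
(7,4): no bracket -> illegal
(7,6): no bracket -> illegal

Answer: (3,6) (6,3)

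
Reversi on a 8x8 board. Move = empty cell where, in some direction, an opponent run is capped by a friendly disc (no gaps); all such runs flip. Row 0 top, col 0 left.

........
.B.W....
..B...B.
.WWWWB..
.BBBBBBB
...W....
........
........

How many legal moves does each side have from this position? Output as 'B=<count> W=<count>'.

-- B to move --
(0,2): no bracket -> illegal
(0,3): no bracket -> illegal
(0,4): flips 1 -> legal
(1,2): no bracket -> illegal
(1,4): no bracket -> illegal
(2,0): flips 1 -> legal
(2,1): flips 2 -> legal
(2,3): flips 3 -> legal
(2,4): flips 2 -> legal
(2,5): flips 1 -> legal
(3,0): flips 4 -> legal
(4,0): flips 1 -> legal
(5,2): no bracket -> illegal
(5,4): no bracket -> illegal
(6,2): flips 1 -> legal
(6,3): flips 1 -> legal
(6,4): flips 1 -> legal
B mobility = 11
-- W to move --
(0,0): flips 2 -> legal
(0,1): no bracket -> illegal
(0,2): no bracket -> illegal
(1,0): no bracket -> illegal
(1,2): flips 1 -> legal
(1,5): no bracket -> illegal
(1,6): no bracket -> illegal
(1,7): flips 3 -> legal
(2,0): no bracket -> illegal
(2,1): no bracket -> illegal
(2,3): no bracket -> illegal
(2,4): no bracket -> illegal
(2,5): no bracket -> illegal
(2,7): no bracket -> illegal
(3,0): no bracket -> illegal
(3,6): flips 1 -> legal
(3,7): no bracket -> illegal
(4,0): no bracket -> illegal
(5,0): flips 1 -> legal
(5,1): flips 2 -> legal
(5,2): flips 2 -> legal
(5,4): flips 2 -> legal
(5,5): flips 1 -> legal
(5,6): flips 1 -> legal
(5,7): no bracket -> illegal
W mobility = 10

Answer: B=11 W=10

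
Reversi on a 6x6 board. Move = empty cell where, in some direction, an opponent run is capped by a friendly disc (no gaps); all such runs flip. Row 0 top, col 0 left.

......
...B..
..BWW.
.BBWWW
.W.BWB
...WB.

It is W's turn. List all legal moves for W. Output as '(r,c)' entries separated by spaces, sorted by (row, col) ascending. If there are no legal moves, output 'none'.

(0,2): flips 1 -> legal
(0,3): flips 1 -> legal
(0,4): no bracket -> illegal
(1,1): flips 1 -> legal
(1,2): no bracket -> illegal
(1,4): no bracket -> illegal
(2,0): no bracket -> illegal
(2,1): flips 2 -> legal
(3,0): flips 2 -> legal
(4,0): no bracket -> illegal
(4,2): flips 1 -> legal
(5,2): flips 1 -> legal
(5,5): flips 2 -> legal

Answer: (0,2) (0,3) (1,1) (2,1) (3,0) (4,2) (5,2) (5,5)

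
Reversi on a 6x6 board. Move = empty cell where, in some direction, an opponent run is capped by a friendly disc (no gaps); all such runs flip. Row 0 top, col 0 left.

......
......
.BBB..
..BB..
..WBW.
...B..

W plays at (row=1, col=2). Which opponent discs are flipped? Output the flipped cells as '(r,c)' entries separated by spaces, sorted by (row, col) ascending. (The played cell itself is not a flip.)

Answer: (2,2) (3,2)

Derivation:
Dir NW: first cell '.' (not opp) -> no flip
Dir N: first cell '.' (not opp) -> no flip
Dir NE: first cell '.' (not opp) -> no flip
Dir W: first cell '.' (not opp) -> no flip
Dir E: first cell '.' (not opp) -> no flip
Dir SW: opp run (2,1), next='.' -> no flip
Dir S: opp run (2,2) (3,2) capped by W -> flip
Dir SE: opp run (2,3), next='.' -> no flip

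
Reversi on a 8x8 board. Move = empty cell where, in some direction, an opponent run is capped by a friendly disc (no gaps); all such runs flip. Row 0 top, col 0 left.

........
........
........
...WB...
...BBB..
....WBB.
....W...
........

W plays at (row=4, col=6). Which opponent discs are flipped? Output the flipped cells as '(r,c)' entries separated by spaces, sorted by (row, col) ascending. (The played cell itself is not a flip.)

Dir NW: first cell '.' (not opp) -> no flip
Dir N: first cell '.' (not opp) -> no flip
Dir NE: first cell '.' (not opp) -> no flip
Dir W: opp run (4,5) (4,4) (4,3), next='.' -> no flip
Dir E: first cell '.' (not opp) -> no flip
Dir SW: opp run (5,5) capped by W -> flip
Dir S: opp run (5,6), next='.' -> no flip
Dir SE: first cell '.' (not opp) -> no flip

Answer: (5,5)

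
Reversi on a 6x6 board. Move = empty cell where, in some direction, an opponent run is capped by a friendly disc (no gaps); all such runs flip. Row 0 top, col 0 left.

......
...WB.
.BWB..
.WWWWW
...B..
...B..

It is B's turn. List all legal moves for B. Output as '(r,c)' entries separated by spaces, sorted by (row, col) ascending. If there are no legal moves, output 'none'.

(0,2): no bracket -> illegal
(0,3): flips 1 -> legal
(0,4): no bracket -> illegal
(1,1): no bracket -> illegal
(1,2): flips 1 -> legal
(2,0): no bracket -> illegal
(2,4): no bracket -> illegal
(2,5): flips 1 -> legal
(3,0): no bracket -> illegal
(4,0): no bracket -> illegal
(4,1): flips 2 -> legal
(4,2): no bracket -> illegal
(4,4): no bracket -> illegal
(4,5): flips 1 -> legal

Answer: (0,3) (1,2) (2,5) (4,1) (4,5)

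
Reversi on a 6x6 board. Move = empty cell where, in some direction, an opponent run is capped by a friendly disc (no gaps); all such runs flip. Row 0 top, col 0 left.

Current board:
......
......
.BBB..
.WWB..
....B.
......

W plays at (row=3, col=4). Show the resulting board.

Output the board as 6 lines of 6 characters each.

Place W at (3,4); scan 8 dirs for brackets.
Dir NW: opp run (2,3), next='.' -> no flip
Dir N: first cell '.' (not opp) -> no flip
Dir NE: first cell '.' (not opp) -> no flip
Dir W: opp run (3,3) capped by W -> flip
Dir E: first cell '.' (not opp) -> no flip
Dir SW: first cell '.' (not opp) -> no flip
Dir S: opp run (4,4), next='.' -> no flip
Dir SE: first cell '.' (not opp) -> no flip
All flips: (3,3)

Answer: ......
......
.BBB..
.WWWW.
....B.
......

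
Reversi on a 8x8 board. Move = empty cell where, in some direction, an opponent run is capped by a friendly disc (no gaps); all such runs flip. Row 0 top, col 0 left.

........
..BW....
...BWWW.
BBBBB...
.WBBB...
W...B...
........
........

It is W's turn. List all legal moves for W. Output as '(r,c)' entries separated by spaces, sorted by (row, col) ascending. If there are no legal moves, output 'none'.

(0,1): no bracket -> illegal
(0,2): no bracket -> illegal
(0,3): no bracket -> illegal
(1,1): flips 1 -> legal
(1,4): flips 2 -> legal
(2,0): no bracket -> illegal
(2,1): flips 1 -> legal
(2,2): flips 1 -> legal
(3,5): no bracket -> illegal
(4,0): no bracket -> illegal
(4,5): flips 3 -> legal
(5,1): flips 2 -> legal
(5,2): flips 2 -> legal
(5,3): flips 3 -> legal
(5,5): no bracket -> illegal
(6,3): no bracket -> illegal
(6,4): flips 3 -> legal
(6,5): no bracket -> illegal

Answer: (1,1) (1,4) (2,1) (2,2) (4,5) (5,1) (5,2) (5,3) (6,4)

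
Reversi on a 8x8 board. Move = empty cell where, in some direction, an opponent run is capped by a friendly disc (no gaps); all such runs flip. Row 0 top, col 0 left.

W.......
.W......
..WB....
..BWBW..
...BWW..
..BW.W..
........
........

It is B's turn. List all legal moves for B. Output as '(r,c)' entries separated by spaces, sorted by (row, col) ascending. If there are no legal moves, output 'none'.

(0,1): no bracket -> illegal
(0,2): no bracket -> illegal
(1,0): no bracket -> illegal
(1,2): flips 1 -> legal
(1,3): no bracket -> illegal
(2,0): no bracket -> illegal
(2,1): flips 1 -> legal
(2,4): no bracket -> illegal
(2,5): no bracket -> illegal
(2,6): no bracket -> illegal
(3,1): no bracket -> illegal
(3,6): flips 1 -> legal
(4,2): no bracket -> illegal
(4,6): flips 2 -> legal
(5,4): flips 2 -> legal
(5,6): flips 1 -> legal
(6,2): no bracket -> illegal
(6,3): flips 1 -> legal
(6,4): no bracket -> illegal
(6,5): no bracket -> illegal
(6,6): no bracket -> illegal

Answer: (1,2) (2,1) (3,6) (4,6) (5,4) (5,6) (6,3)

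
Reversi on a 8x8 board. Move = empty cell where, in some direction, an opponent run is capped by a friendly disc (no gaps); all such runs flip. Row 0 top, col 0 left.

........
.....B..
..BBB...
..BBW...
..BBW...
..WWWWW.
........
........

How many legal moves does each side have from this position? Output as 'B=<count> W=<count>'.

Answer: B=9 W=7

Derivation:
-- B to move --
(2,5): flips 1 -> legal
(3,5): flips 1 -> legal
(4,1): no bracket -> illegal
(4,5): flips 2 -> legal
(4,6): no bracket -> illegal
(4,7): no bracket -> illegal
(5,1): no bracket -> illegal
(5,7): no bracket -> illegal
(6,1): flips 1 -> legal
(6,2): flips 1 -> legal
(6,3): flips 1 -> legal
(6,4): flips 4 -> legal
(6,5): flips 1 -> legal
(6,6): flips 2 -> legal
(6,7): no bracket -> illegal
B mobility = 9
-- W to move --
(0,4): no bracket -> illegal
(0,5): no bracket -> illegal
(0,6): no bracket -> illegal
(1,1): flips 2 -> legal
(1,2): flips 4 -> legal
(1,3): flips 3 -> legal
(1,4): flips 1 -> legal
(1,6): no bracket -> illegal
(2,1): flips 2 -> legal
(2,5): no bracket -> illegal
(2,6): no bracket -> illegal
(3,1): flips 3 -> legal
(3,5): no bracket -> illegal
(4,1): flips 2 -> legal
(5,1): no bracket -> illegal
W mobility = 7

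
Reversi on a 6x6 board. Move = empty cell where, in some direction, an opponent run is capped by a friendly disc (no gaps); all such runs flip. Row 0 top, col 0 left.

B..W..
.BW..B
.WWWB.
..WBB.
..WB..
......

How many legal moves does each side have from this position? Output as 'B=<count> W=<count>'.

Answer: B=7 W=8

Derivation:
-- B to move --
(0,1): flips 2 -> legal
(0,2): no bracket -> illegal
(0,4): no bracket -> illegal
(1,0): flips 2 -> legal
(1,3): flips 2 -> legal
(1,4): no bracket -> illegal
(2,0): flips 3 -> legal
(3,0): no bracket -> illegal
(3,1): flips 2 -> legal
(4,1): flips 1 -> legal
(5,1): flips 1 -> legal
(5,2): no bracket -> illegal
(5,3): no bracket -> illegal
B mobility = 7
-- W to move --
(0,1): flips 1 -> legal
(0,2): no bracket -> illegal
(0,4): no bracket -> illegal
(0,5): no bracket -> illegal
(1,0): flips 1 -> legal
(1,3): no bracket -> illegal
(1,4): no bracket -> illegal
(2,0): no bracket -> illegal
(2,5): flips 1 -> legal
(3,5): flips 2 -> legal
(4,4): flips 2 -> legal
(4,5): flips 1 -> legal
(5,2): no bracket -> illegal
(5,3): flips 2 -> legal
(5,4): flips 1 -> legal
W mobility = 8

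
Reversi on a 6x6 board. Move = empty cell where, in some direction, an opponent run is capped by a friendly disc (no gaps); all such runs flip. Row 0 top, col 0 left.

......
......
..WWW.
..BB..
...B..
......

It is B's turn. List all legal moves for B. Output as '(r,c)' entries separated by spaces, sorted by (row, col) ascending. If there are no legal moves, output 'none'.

(1,1): flips 1 -> legal
(1,2): flips 1 -> legal
(1,3): flips 1 -> legal
(1,4): flips 1 -> legal
(1,5): flips 1 -> legal
(2,1): no bracket -> illegal
(2,5): no bracket -> illegal
(3,1): no bracket -> illegal
(3,4): no bracket -> illegal
(3,5): no bracket -> illegal

Answer: (1,1) (1,2) (1,3) (1,4) (1,5)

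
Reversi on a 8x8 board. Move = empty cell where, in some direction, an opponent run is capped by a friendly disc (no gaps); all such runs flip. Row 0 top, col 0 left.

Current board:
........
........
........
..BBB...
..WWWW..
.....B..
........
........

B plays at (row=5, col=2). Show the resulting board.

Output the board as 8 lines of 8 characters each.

Answer: ........
........
........
..BBB...
..BBWW..
..B..B..
........
........

Derivation:
Place B at (5,2); scan 8 dirs for brackets.
Dir NW: first cell '.' (not opp) -> no flip
Dir N: opp run (4,2) capped by B -> flip
Dir NE: opp run (4,3) capped by B -> flip
Dir W: first cell '.' (not opp) -> no flip
Dir E: first cell '.' (not opp) -> no flip
Dir SW: first cell '.' (not opp) -> no flip
Dir S: first cell '.' (not opp) -> no flip
Dir SE: first cell '.' (not opp) -> no flip
All flips: (4,2) (4,3)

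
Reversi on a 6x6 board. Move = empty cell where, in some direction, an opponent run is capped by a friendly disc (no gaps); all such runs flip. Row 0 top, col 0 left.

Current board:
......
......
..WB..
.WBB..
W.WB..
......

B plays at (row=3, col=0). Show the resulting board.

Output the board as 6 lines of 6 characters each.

Place B at (3,0); scan 8 dirs for brackets.
Dir NW: edge -> no flip
Dir N: first cell '.' (not opp) -> no flip
Dir NE: first cell '.' (not opp) -> no flip
Dir W: edge -> no flip
Dir E: opp run (3,1) capped by B -> flip
Dir SW: edge -> no flip
Dir S: opp run (4,0), next='.' -> no flip
Dir SE: first cell '.' (not opp) -> no flip
All flips: (3,1)

Answer: ......
......
..WB..
BBBB..
W.WB..
......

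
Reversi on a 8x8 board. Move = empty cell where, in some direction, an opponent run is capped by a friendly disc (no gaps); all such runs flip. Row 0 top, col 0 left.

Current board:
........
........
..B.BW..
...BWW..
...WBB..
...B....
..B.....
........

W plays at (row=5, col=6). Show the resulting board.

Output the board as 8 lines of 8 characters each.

Place W at (5,6); scan 8 dirs for brackets.
Dir NW: opp run (4,5) capped by W -> flip
Dir N: first cell '.' (not opp) -> no flip
Dir NE: first cell '.' (not opp) -> no flip
Dir W: first cell '.' (not opp) -> no flip
Dir E: first cell '.' (not opp) -> no flip
Dir SW: first cell '.' (not opp) -> no flip
Dir S: first cell '.' (not opp) -> no flip
Dir SE: first cell '.' (not opp) -> no flip
All flips: (4,5)

Answer: ........
........
..B.BW..
...BWW..
...WBW..
...B..W.
..B.....
........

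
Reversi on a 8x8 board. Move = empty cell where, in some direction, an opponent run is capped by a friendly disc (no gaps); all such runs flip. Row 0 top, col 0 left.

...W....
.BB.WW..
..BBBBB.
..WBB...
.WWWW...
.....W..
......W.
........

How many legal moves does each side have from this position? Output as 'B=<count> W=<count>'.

Answer: B=10 W=8

Derivation:
-- B to move --
(0,2): no bracket -> illegal
(0,4): flips 2 -> legal
(0,5): flips 2 -> legal
(0,6): flips 1 -> legal
(1,3): no bracket -> illegal
(1,6): no bracket -> illegal
(2,1): no bracket -> illegal
(3,0): no bracket -> illegal
(3,1): flips 1 -> legal
(3,5): no bracket -> illegal
(4,0): no bracket -> illegal
(4,5): no bracket -> illegal
(4,6): no bracket -> illegal
(5,0): flips 2 -> legal
(5,1): flips 1 -> legal
(5,2): flips 3 -> legal
(5,3): flips 1 -> legal
(5,4): flips 1 -> legal
(5,6): no bracket -> illegal
(5,7): no bracket -> illegal
(6,4): no bracket -> illegal
(6,5): no bracket -> illegal
(6,7): no bracket -> illegal
(7,5): no bracket -> illegal
(7,6): no bracket -> illegal
(7,7): flips 3 -> legal
B mobility = 10
-- W to move --
(0,0): flips 3 -> legal
(0,1): no bracket -> illegal
(0,2): flips 2 -> legal
(1,0): no bracket -> illegal
(1,3): flips 2 -> legal
(1,6): flips 2 -> legal
(1,7): no bracket -> illegal
(2,0): no bracket -> illegal
(2,1): flips 1 -> legal
(2,7): no bracket -> illegal
(3,1): no bracket -> illegal
(3,5): flips 3 -> legal
(3,6): flips 1 -> legal
(3,7): flips 1 -> legal
(4,5): no bracket -> illegal
W mobility = 8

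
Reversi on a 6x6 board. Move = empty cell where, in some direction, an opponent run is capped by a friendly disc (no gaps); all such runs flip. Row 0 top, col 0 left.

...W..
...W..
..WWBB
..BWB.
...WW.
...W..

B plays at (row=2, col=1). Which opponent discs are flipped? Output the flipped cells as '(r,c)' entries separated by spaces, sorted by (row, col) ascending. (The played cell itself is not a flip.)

Dir NW: first cell '.' (not opp) -> no flip
Dir N: first cell '.' (not opp) -> no flip
Dir NE: first cell '.' (not opp) -> no flip
Dir W: first cell '.' (not opp) -> no flip
Dir E: opp run (2,2) (2,3) capped by B -> flip
Dir SW: first cell '.' (not opp) -> no flip
Dir S: first cell '.' (not opp) -> no flip
Dir SE: first cell 'B' (not opp) -> no flip

Answer: (2,2) (2,3)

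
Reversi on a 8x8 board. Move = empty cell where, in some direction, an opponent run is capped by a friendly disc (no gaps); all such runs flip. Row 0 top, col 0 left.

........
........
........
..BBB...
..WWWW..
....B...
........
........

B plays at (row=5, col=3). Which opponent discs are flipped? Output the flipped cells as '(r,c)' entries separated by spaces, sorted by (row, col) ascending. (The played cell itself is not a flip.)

Answer: (4,3)

Derivation:
Dir NW: opp run (4,2), next='.' -> no flip
Dir N: opp run (4,3) capped by B -> flip
Dir NE: opp run (4,4), next='.' -> no flip
Dir W: first cell '.' (not opp) -> no flip
Dir E: first cell 'B' (not opp) -> no flip
Dir SW: first cell '.' (not opp) -> no flip
Dir S: first cell '.' (not opp) -> no flip
Dir SE: first cell '.' (not opp) -> no flip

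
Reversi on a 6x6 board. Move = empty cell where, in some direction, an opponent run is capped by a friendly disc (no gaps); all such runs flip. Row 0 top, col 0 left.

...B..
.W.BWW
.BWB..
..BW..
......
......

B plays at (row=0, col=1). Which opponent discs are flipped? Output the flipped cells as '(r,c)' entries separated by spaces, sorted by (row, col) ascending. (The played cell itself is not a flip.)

Dir NW: edge -> no flip
Dir N: edge -> no flip
Dir NE: edge -> no flip
Dir W: first cell '.' (not opp) -> no flip
Dir E: first cell '.' (not opp) -> no flip
Dir SW: first cell '.' (not opp) -> no flip
Dir S: opp run (1,1) capped by B -> flip
Dir SE: first cell '.' (not opp) -> no flip

Answer: (1,1)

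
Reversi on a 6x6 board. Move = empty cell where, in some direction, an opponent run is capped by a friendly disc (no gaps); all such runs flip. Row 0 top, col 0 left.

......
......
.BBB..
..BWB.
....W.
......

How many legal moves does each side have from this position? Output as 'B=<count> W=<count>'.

-- B to move --
(2,4): no bracket -> illegal
(3,5): no bracket -> illegal
(4,2): no bracket -> illegal
(4,3): flips 1 -> legal
(4,5): no bracket -> illegal
(5,3): no bracket -> illegal
(5,4): flips 1 -> legal
(5,5): flips 2 -> legal
B mobility = 3
-- W to move --
(1,0): no bracket -> illegal
(1,1): flips 1 -> legal
(1,2): no bracket -> illegal
(1,3): flips 1 -> legal
(1,4): no bracket -> illegal
(2,0): no bracket -> illegal
(2,4): flips 1 -> legal
(2,5): no bracket -> illegal
(3,0): no bracket -> illegal
(3,1): flips 1 -> legal
(3,5): flips 1 -> legal
(4,1): no bracket -> illegal
(4,2): no bracket -> illegal
(4,3): no bracket -> illegal
(4,5): no bracket -> illegal
W mobility = 5

Answer: B=3 W=5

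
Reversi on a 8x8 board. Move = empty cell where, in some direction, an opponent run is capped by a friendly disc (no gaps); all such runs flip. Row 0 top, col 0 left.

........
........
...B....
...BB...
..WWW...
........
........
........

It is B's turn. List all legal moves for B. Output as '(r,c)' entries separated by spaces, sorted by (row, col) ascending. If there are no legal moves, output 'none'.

(3,1): no bracket -> illegal
(3,2): no bracket -> illegal
(3,5): no bracket -> illegal
(4,1): no bracket -> illegal
(4,5): no bracket -> illegal
(5,1): flips 1 -> legal
(5,2): flips 1 -> legal
(5,3): flips 1 -> legal
(5,4): flips 1 -> legal
(5,5): flips 1 -> legal

Answer: (5,1) (5,2) (5,3) (5,4) (5,5)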